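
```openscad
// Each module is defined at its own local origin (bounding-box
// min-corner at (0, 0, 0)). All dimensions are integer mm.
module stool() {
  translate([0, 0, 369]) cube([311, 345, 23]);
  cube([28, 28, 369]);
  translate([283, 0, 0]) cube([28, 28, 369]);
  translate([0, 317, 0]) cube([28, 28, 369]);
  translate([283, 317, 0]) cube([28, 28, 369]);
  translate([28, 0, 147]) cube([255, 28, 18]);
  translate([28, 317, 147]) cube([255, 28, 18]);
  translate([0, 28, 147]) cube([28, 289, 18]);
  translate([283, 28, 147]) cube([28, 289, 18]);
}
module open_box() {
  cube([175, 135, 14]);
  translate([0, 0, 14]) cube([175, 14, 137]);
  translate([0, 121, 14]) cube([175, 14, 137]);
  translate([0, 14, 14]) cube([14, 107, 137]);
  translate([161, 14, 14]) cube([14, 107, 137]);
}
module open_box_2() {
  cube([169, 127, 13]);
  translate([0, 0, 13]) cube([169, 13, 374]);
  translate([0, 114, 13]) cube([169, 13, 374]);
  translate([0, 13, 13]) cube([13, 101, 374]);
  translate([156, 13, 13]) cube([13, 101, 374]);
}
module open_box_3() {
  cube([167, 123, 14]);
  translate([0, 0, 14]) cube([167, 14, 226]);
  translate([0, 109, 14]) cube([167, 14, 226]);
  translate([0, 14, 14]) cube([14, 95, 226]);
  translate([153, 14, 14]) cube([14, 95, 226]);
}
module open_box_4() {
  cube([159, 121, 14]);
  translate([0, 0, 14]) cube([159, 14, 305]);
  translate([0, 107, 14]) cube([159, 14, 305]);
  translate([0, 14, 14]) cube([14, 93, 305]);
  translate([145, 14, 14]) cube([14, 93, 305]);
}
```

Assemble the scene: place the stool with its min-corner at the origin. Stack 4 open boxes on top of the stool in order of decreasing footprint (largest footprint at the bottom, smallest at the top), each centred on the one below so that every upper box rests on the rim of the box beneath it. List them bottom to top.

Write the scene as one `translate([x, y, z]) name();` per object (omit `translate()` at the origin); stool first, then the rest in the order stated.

stool();
translate([68, 105, 392]) open_box();
translate([71, 109, 543]) open_box_2();
translate([72, 111, 930]) open_box_3();
translate([76, 112, 1170]) open_box_4();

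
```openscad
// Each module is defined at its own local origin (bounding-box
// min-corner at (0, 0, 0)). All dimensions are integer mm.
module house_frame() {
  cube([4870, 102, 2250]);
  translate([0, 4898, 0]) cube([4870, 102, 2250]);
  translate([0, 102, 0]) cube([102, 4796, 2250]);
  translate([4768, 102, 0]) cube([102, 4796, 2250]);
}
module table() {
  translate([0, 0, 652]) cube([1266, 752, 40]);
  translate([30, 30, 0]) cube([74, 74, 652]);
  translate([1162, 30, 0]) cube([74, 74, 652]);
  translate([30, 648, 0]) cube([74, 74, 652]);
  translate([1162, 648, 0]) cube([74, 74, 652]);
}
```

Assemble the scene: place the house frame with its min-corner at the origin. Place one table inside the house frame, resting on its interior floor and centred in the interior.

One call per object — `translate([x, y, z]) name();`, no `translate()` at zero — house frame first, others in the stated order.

house_frame();
translate([1802, 2124, 0]) table();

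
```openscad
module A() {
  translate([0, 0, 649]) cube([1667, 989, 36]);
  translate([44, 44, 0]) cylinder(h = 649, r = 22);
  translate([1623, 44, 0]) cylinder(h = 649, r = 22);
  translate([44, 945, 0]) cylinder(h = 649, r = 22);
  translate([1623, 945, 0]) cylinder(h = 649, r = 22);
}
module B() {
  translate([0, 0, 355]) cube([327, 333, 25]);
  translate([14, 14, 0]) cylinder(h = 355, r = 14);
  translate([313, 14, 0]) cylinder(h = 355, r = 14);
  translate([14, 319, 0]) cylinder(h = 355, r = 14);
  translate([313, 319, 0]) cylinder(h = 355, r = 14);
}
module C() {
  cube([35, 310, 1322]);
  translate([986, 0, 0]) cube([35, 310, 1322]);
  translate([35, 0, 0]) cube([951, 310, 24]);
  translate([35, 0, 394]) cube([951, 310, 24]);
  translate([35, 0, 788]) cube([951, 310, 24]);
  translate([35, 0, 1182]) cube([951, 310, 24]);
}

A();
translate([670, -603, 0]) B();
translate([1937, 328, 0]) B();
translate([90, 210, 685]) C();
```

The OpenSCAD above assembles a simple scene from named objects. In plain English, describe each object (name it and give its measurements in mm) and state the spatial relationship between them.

A is a table with a 1667×989 mm rectangular top, 36 mm thick, top surface at z = 685 mm, supported by four round legs of 44 mm diameter, each leg's bounding box inset 22 mm from the nearest pair of top edges, running from the floor.

B is a four-legged stool. The seat is a 327×333×25 mm slab whose top surface is at z = 380 mm; four round legs, each 28 mm in diameter, run from the floor (z = 0) to the underside of the seat, each leg's axis is inset half a diameter from the nearest pair of seat edges (so the leg's bounding box is flush with the corner).

C is an open bookshelf. Two side panels, each 35 mm thick, 310 mm deep and 1322 mm tall, stand 1021 mm apart (outside-to-outside). Between them sit 4 shelves, each 24 mm thick and 310 mm deep, spanning the full gap between the sides. The bottom shelf rests on the floor (its underside at z = 0) and the clear gap between one shelf's top and the next shelf's underside is 370 mm.

Two stools sit around the table at the −y, +x sides. The bookshelf is on top of the table.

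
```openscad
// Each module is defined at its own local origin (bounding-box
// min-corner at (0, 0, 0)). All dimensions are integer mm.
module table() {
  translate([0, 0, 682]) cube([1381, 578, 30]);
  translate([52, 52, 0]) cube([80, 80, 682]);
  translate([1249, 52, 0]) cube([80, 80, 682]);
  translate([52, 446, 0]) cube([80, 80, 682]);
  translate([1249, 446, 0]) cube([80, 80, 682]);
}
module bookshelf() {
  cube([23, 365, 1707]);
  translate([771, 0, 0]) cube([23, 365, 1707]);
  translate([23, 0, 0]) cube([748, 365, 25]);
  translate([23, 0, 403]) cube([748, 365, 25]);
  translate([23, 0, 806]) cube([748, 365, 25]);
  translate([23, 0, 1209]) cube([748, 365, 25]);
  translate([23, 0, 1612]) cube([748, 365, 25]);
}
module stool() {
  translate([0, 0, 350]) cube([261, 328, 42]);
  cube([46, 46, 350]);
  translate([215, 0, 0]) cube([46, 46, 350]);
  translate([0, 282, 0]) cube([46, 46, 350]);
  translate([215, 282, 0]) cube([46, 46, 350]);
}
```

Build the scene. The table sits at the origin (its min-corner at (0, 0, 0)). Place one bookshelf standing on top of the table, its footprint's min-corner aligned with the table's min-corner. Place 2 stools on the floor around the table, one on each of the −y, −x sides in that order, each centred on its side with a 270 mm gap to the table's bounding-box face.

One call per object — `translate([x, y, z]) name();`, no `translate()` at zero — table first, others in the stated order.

table();
translate([0, 0, 712]) bookshelf();
translate([560, -598, 0]) stool();
translate([-531, 125, 0]) stool();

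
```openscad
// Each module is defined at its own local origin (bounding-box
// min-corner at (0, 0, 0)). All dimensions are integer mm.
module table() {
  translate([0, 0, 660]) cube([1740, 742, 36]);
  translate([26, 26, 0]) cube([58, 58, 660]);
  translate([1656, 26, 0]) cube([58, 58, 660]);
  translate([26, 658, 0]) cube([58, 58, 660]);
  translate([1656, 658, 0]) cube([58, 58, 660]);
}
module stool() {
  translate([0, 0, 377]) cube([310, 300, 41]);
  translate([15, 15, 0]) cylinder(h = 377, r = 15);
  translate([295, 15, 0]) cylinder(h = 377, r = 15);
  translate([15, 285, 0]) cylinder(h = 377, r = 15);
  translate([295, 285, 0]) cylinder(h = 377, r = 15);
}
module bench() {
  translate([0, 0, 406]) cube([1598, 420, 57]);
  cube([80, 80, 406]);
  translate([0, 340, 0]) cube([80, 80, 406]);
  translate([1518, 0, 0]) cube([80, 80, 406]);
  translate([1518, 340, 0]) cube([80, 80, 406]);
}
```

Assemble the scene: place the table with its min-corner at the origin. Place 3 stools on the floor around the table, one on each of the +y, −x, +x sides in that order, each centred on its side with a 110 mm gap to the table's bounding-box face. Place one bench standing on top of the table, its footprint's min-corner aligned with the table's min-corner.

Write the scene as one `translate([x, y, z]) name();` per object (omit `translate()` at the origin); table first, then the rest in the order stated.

table();
translate([715, 852, 0]) stool();
translate([-420, 221, 0]) stool();
translate([1850, 221, 0]) stool();
translate([0, 0, 696]) bench();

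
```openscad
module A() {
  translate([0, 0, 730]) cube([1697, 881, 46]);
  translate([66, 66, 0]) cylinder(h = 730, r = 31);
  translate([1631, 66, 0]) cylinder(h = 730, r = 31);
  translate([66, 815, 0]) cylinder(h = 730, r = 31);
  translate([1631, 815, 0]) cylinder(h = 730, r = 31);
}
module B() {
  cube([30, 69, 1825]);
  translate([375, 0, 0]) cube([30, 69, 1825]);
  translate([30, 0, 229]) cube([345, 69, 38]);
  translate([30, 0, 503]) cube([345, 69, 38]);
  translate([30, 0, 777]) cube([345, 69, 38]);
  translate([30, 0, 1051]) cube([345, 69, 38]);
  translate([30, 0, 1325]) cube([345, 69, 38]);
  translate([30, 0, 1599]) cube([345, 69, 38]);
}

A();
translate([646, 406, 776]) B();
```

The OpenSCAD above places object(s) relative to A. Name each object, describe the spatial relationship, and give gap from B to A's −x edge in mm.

The ladder's min-x is at 646; the table's min-x is 0; gap = 646 mm.

A is a table. B is a ladder. The ladder is on top of the table, centred. The gap from the ladder to the table's −x edge is 646 mm.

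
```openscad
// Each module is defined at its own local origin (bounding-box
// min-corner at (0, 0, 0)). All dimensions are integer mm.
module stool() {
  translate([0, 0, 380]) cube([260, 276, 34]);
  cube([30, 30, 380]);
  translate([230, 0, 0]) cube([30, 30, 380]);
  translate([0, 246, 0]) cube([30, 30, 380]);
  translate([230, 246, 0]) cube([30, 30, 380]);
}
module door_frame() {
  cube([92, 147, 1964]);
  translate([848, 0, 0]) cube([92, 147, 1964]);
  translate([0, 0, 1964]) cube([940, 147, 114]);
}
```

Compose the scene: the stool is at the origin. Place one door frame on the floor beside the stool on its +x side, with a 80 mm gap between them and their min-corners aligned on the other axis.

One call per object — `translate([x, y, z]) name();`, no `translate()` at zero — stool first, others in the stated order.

stool();
translate([340, 0, 0]) door_frame();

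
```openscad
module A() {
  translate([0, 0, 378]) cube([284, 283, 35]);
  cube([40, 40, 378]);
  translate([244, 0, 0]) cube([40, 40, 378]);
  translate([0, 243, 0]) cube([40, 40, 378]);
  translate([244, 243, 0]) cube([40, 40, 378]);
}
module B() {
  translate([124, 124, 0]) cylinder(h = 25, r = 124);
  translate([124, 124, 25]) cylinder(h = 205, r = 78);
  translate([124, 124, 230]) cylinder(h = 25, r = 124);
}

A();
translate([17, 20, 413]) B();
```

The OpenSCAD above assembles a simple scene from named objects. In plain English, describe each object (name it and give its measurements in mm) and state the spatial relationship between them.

A is a four-legged stool. The seat is 284×283 mm, 35 mm thick, top at z = 413 mm. It stands on four square legs, each 40×40 mm in cross-section, from z = 0 to the seat underside, each flush with a corner of the seat.

B is a spool: two coaxial disc flanges of radius 124 mm and thickness 25 mm, joined by a core cylinder of radius 78 mm and height 205 mm. The lower flange rests on z = 0 and the three cylinders share a vertical axis.

The spool is on top of the stool.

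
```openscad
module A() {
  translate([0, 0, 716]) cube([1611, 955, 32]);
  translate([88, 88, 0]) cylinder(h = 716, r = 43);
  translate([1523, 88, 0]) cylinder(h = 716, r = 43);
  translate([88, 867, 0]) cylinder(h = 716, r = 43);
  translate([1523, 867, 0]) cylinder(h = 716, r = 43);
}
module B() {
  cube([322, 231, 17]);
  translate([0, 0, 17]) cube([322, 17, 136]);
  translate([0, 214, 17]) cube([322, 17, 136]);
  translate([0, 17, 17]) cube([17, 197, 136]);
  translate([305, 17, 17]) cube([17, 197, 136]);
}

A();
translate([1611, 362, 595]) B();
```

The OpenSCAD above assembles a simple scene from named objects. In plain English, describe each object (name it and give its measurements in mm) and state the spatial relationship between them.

A is a table: top 1611 mm (x) × 955 mm (y), 32 mm thick, upper face at z = 748 mm, on four round legs of 86 mm diameter, each leg's bounding box inset 45 mm from the nearest pair of top edges, running from z = 0 to the bottom of the top.

B is an open-topped rectangular box: outside dimensions 322×231×153 mm, with a uniform wall and base thickness of 17 mm. The base is a full 322×231 slab on the floor; four walls sit on top of the base. The front and back walls (the −y and +y sides) span the full width; the two side walls fit between them.

The open box is beside the table with their tops flush at z = 748.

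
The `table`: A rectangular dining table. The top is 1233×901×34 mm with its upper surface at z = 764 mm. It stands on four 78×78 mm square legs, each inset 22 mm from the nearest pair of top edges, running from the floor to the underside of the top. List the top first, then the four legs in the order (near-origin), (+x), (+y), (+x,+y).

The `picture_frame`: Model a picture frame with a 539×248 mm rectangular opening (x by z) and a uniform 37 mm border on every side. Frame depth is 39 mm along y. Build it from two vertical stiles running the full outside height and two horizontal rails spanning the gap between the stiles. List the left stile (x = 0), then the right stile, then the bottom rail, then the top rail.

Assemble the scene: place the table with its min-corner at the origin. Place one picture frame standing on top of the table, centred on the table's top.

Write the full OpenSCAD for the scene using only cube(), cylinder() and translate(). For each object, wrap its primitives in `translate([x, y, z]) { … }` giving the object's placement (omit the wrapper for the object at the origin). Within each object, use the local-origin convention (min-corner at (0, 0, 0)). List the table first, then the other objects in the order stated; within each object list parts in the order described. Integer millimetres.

translate([0, 0, 730]) cube([1233, 901, 34]);
translate([22, 22, 0]) cube([78, 78, 730]);
translate([1133, 22, 0]) cube([78, 78, 730]);
translate([22, 801, 0]) cube([78, 78, 730]);
translate([1133, 801, 0]) cube([78, 78, 730]);
translate([310, 431, 764]) {
  cube([37, 39, 322]);
  translate([576, 0, 0]) cube([37, 39, 322]);
  translate([37, 0, 0]) cube([539, 39, 37]);
  translate([37, 0, 285]) cube([539, 39, 37]);
}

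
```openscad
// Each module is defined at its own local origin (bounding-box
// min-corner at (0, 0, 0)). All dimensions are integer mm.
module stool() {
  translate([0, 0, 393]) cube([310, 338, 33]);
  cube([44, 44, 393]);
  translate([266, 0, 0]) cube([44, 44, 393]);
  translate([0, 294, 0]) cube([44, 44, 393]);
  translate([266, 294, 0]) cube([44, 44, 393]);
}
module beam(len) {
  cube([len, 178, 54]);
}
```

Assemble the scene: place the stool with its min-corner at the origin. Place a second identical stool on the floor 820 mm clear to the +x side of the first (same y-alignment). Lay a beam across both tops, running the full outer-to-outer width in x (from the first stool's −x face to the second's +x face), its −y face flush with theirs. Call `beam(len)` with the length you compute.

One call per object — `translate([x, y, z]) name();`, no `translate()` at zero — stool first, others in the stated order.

stool();
translate([1130, 0, 0]) stool();
translate([0, 0, 426]) beam(1440);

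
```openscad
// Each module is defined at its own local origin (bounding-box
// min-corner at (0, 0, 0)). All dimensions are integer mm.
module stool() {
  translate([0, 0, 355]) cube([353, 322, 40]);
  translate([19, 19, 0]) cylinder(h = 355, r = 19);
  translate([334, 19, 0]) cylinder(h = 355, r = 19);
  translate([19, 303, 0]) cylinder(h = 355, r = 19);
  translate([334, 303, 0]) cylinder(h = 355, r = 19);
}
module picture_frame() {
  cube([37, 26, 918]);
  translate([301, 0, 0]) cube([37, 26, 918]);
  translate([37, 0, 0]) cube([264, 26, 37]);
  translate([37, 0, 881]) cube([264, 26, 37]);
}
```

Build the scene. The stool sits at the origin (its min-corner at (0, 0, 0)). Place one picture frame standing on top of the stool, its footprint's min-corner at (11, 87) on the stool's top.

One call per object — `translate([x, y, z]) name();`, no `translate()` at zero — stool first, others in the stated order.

stool();
translate([11, 87, 395]) picture_frame();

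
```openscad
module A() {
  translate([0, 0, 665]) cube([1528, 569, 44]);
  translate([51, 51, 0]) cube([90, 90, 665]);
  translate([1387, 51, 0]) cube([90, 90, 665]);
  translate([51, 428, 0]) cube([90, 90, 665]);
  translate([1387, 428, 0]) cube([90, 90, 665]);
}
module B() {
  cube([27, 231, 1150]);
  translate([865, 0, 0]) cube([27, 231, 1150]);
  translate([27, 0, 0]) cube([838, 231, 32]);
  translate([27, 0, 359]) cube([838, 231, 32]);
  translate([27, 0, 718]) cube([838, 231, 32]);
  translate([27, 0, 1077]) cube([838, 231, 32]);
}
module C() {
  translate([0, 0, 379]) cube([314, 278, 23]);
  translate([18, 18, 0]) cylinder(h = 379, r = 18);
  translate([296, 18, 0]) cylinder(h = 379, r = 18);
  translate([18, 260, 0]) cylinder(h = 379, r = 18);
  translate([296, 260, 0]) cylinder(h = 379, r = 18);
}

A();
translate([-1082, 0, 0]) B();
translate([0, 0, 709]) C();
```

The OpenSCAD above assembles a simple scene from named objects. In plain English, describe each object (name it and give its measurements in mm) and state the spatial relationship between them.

A is a table: top 1528 mm (x) × 569 mm (y), 44 mm thick, upper face at z = 709 mm, on four 90×90 mm square legs, each inset 51 mm from the nearest pair of top edges, running from z = 0 to the bottom of the top.

B is a bookshelf 892 mm wide overall, 231 mm deep and 1150 mm tall. The two sides are 27 mm thick vertical panels. 4 horizontal shelves of 32 mm thickness span between the inner faces of the sides; the lowest shelf sits on the floor and shelves are stacked with a clear vertical gap of 327 mm between each pair.

C is a four-legged stool. The seat is a 314×278×23 mm slab whose top surface is at z = 402 mm; four round legs, each 36 mm in diameter, run from the floor (z = 0) to the underside of the seat, each leg's axis is inset half a diameter from the nearest pair of seat edges (so the leg's bounding box is flush with the corner).

The bookshelf is on the floor beside the table on its −x side. The stool is on top of the table.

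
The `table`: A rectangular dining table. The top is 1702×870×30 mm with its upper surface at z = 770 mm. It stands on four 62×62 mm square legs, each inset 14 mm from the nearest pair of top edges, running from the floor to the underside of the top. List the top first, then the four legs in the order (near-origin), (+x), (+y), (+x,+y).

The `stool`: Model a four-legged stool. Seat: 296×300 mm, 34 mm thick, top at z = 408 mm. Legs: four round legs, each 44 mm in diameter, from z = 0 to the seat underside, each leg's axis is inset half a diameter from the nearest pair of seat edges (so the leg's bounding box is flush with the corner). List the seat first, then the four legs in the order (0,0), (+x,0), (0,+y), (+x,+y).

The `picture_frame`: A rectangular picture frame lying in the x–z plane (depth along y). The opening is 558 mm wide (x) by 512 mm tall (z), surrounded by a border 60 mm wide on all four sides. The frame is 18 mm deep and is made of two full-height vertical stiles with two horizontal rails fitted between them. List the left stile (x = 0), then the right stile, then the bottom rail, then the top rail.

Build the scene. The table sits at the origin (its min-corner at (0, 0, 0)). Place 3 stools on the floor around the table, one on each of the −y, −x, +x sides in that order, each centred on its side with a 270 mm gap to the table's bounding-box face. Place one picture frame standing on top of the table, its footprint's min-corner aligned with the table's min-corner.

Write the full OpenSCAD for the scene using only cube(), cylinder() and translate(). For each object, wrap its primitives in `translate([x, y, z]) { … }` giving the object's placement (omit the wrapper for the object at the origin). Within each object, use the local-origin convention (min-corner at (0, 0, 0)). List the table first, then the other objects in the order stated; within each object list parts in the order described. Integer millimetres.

translate([0, 0, 740]) cube([1702, 870, 30]);
translate([14, 14, 0]) cube([62, 62, 740]);
translate([1626, 14, 0]) cube([62, 62, 740]);
translate([14, 794, 0]) cube([62, 62, 740]);
translate([1626, 794, 0]) cube([62, 62, 740]);
translate([703, -570, 0]) {
  translate([0, 0, 374]) cube([296, 300, 34]);
  translate([22, 22, 0]) cylinder(h = 374, r = 22);
  translate([274, 22, 0]) cylinder(h = 374, r = 22);
  translate([22, 278, 0]) cylinder(h = 374, r = 22);
  translate([274, 278, 0]) cylinder(h = 374, r = 22);
}
translate([-566, 285, 0]) {
  translate([0, 0, 374]) cube([296, 300, 34]);
  translate([22, 22, 0]) cylinder(h = 374, r = 22);
  translate([274, 22, 0]) cylinder(h = 374, r = 22);
  translate([22, 278, 0]) cylinder(h = 374, r = 22);
  translate([274, 278, 0]) cylinder(h = 374, r = 22);
}
translate([1972, 285, 0]) {
  translate([0, 0, 374]) cube([296, 300, 34]);
  translate([22, 22, 0]) cylinder(h = 374, r = 22);
  translate([274, 22, 0]) cylinder(h = 374, r = 22);
  translate([22, 278, 0]) cylinder(h = 374, r = 22);
  translate([274, 278, 0]) cylinder(h = 374, r = 22);
}
translate([0, 0, 770]) {
  cube([60, 18, 632]);
  translate([618, 0, 0]) cube([60, 18, 632]);
  translate([60, 0, 0]) cube([558, 18, 60]);
  translate([60, 0, 572]) cube([558, 18, 60]);
}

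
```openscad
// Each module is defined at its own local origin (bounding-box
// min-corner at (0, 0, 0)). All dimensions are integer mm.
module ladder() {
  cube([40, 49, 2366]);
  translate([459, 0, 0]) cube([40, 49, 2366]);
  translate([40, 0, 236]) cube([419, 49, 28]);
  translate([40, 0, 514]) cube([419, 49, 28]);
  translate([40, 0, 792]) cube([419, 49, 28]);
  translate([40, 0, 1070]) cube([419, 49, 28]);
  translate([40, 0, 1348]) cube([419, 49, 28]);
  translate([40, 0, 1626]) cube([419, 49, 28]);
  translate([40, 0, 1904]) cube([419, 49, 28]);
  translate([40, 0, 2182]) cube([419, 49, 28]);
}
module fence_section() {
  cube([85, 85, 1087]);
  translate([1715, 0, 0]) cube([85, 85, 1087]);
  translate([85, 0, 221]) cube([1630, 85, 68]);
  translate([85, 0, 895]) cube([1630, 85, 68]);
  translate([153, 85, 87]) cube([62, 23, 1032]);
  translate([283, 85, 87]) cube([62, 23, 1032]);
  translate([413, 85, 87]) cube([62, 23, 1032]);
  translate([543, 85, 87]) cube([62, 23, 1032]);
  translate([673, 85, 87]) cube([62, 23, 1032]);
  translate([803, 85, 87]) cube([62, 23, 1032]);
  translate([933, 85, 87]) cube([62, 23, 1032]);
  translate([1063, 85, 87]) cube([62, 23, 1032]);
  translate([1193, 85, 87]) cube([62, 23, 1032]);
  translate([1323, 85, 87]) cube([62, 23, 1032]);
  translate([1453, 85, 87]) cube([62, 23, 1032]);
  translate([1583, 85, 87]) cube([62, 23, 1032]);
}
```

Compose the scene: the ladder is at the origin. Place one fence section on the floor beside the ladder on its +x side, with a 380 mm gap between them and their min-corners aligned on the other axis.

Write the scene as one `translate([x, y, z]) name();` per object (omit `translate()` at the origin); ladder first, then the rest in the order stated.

ladder();
translate([879, 0, 0]) fence_section();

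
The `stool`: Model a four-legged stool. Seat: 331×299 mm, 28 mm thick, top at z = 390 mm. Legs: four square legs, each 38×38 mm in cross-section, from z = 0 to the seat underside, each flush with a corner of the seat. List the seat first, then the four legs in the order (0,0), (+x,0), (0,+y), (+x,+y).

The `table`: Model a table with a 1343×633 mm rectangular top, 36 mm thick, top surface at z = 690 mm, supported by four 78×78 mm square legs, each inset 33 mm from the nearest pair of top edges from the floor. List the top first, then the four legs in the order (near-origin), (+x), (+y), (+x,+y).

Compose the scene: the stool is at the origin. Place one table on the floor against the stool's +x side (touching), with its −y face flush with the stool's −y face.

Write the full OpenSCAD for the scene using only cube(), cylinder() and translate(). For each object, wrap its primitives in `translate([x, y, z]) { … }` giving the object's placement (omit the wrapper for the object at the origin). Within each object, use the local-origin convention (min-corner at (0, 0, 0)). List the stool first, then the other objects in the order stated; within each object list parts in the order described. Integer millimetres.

translate([0, 0, 362]) cube([331, 299, 28]);
cube([38, 38, 362]);
translate([293, 0, 0]) cube([38, 38, 362]);
translate([0, 261, 0]) cube([38, 38, 362]);
translate([293, 261, 0]) cube([38, 38, 362]);
translate([331, 0, 0]) {
  translate([0, 0, 654]) cube([1343, 633, 36]);
  translate([33, 33, 0]) cube([78, 78, 654]);
  translate([1232, 33, 0]) cube([78, 78, 654]);
  translate([33, 522, 0]) cube([78, 78, 654]);
  translate([1232, 522, 0]) cube([78, 78, 654]);
}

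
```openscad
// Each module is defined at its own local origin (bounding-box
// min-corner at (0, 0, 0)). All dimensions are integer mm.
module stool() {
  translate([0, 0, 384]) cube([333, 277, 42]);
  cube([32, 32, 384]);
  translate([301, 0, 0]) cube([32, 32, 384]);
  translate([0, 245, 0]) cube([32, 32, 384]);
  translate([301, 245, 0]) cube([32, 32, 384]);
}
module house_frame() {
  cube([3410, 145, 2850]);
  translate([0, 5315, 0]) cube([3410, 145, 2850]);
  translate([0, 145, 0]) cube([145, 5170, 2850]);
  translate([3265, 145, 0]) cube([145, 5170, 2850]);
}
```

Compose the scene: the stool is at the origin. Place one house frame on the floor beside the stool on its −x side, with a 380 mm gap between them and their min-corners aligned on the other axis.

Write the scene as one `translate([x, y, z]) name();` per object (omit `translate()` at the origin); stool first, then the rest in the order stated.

stool();
translate([-3790, 0, 0]) house_frame();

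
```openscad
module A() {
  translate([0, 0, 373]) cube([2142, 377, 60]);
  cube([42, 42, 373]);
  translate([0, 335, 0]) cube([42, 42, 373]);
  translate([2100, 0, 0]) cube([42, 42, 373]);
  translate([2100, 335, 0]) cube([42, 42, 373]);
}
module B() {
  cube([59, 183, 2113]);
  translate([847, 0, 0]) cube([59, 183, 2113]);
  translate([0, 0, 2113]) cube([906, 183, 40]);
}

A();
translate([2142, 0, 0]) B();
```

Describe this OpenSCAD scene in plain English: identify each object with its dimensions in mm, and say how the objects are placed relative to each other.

A is a bench: a 2142×377 mm seat slab, 60 mm thick, top at z = 433 mm, on four 42×42 mm square legs flush with the seat corners and standing on z = 0.

B is a rectangular door frame: two vertical jambs of 59×183 mm section, 2113 mm tall, with a clear opening 788 mm wide between their inner faces. A header 40 mm tall and 183 mm deep lies on top of the jambs and spans the full outside width.

The door frame is against the bench's +x side, with their −y faces flush.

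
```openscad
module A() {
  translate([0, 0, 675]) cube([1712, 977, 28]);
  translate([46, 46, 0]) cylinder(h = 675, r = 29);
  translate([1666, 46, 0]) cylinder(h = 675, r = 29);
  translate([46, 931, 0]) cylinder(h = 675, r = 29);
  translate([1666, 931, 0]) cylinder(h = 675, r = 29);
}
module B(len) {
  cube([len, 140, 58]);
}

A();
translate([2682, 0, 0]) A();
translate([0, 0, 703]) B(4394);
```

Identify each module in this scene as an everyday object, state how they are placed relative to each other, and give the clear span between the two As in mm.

Second table starts at x = 2682; first ends at x = 1712; clear span = 2682 − 1712 = 970 mm.

A is a table. B is a beam. A beam spans the tops of two tables. The clear span between the two tables is 970 mm.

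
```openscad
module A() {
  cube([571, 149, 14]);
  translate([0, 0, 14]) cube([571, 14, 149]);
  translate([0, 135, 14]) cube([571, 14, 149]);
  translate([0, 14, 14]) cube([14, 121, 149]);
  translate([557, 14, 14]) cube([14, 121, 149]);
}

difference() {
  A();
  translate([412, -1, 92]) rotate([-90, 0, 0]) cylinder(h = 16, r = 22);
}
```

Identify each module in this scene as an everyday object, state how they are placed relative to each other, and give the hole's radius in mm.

A is an open box. The open box has a circular hole through its front wall. The hole's radius is 22 mm.

The subtracted cylinder has r = 22 mm.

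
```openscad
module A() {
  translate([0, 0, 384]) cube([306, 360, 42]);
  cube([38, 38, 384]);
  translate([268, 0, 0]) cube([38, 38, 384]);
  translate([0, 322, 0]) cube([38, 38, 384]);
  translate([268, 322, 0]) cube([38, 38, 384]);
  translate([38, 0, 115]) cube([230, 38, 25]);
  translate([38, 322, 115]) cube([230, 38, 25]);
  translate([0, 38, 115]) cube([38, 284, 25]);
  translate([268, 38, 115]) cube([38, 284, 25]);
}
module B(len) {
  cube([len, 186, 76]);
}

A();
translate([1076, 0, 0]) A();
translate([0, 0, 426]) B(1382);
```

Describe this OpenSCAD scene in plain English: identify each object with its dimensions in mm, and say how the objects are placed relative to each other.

A is a four-legged stool. The seat is a 306×360×42 mm slab whose top surface is at z = 426 mm; four square legs, each 38×38 mm in cross-section, run from the floor (z = 0) to the underside of the seat, each flush with a corner of the seat. Four stretchers, 38 mm wide and 25 mm tall, connect adjacent legs with their undersides at z = 115 mm, each running between the inner faces of the legs it joins and aligned with the legs' outer faces on the other axis.

B is a rectangular beam 1382 mm long (x), 186 mm deep (y), 76 mm thick (z).

The beam spans the tops of two stools placed 770 mm apart, resting at z = 426 mm.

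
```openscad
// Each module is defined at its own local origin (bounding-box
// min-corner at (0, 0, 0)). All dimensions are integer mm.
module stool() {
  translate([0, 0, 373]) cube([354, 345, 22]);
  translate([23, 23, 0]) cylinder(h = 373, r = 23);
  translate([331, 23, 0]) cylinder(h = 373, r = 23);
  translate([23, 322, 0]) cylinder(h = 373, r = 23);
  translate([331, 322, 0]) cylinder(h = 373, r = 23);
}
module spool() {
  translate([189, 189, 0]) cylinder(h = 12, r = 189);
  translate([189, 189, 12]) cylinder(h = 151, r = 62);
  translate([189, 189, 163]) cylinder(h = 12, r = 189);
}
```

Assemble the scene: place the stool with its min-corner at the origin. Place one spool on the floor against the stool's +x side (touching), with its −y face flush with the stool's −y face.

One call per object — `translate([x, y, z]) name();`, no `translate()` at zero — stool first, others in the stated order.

stool();
translate([354, 0, 0]) spool();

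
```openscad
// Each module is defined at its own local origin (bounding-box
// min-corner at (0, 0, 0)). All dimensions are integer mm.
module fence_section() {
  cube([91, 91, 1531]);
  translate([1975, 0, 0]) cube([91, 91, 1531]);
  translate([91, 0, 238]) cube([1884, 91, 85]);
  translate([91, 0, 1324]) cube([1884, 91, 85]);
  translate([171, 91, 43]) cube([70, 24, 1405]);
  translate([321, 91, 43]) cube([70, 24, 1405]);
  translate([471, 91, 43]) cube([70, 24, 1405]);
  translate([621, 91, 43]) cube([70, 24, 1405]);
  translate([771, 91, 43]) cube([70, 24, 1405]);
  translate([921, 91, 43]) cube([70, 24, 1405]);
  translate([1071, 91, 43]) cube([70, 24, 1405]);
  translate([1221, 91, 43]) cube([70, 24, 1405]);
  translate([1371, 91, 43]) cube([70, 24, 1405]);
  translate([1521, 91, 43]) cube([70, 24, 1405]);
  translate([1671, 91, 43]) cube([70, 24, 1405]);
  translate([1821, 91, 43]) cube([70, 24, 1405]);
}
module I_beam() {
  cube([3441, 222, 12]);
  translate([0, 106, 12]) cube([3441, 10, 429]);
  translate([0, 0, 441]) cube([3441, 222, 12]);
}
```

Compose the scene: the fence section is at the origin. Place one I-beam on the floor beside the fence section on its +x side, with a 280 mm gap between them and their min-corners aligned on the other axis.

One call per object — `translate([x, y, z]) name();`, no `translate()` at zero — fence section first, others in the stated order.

fence_section();
translate([2346, 0, 0]) I_beam();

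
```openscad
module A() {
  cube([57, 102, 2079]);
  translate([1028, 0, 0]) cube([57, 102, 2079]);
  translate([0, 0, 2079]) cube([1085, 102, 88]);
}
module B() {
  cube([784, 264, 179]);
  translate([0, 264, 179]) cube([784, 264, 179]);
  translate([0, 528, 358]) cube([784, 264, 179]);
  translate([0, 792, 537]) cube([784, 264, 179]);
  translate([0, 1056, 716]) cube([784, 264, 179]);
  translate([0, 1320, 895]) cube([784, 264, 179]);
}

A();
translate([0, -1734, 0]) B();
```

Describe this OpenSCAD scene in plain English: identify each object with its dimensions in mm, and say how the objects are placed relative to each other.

A is a door frame. The clear opening is 971 mm wide and 2079 mm high. Two 57 mm wide jambs, 102 mm deep, stand either side of the opening from the floor to the top of the opening. A 88 mm thick head sits across the top of both jambs, spanning the full outside width of the frame.

B is a straight staircase of 6 solid steps. Each step is 784 mm wide (x), 264 mm deep (y, the going) and 179 mm tall (the rise). The first step rests on the floor; each subsequent step sits one going further in +y and one rise higher in +z, directly behind and above the previous step with no overlap.

The staircase is on the floor beside the door frame on its −y side.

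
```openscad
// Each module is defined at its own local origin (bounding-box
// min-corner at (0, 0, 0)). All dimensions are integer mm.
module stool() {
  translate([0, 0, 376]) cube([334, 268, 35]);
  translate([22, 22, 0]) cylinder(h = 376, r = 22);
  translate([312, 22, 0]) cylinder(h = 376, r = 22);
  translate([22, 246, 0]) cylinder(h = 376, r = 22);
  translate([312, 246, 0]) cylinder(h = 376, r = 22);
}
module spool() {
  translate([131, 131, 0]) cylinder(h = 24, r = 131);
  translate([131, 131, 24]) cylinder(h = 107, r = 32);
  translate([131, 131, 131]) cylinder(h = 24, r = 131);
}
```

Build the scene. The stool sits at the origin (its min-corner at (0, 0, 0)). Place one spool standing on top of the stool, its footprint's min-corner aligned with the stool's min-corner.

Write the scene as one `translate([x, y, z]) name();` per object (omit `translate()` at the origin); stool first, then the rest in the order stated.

stool();
translate([0, 0, 411]) spool();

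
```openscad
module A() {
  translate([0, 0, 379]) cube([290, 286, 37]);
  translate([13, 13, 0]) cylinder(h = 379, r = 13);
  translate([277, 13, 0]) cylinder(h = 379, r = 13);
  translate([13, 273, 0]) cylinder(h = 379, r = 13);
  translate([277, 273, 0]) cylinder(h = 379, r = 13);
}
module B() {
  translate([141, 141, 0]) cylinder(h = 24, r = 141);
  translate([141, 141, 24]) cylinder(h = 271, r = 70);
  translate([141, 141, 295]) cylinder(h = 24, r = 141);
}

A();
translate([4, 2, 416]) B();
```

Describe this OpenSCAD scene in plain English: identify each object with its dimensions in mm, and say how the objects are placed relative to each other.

A is a four-legged stool. The seat is a 290×286×37 mm slab whose top surface is at z = 416 mm; four round legs, each 26 mm in diameter, run from the floor (z = 0) to the underside of the seat, each leg's axis is inset half a diameter from the nearest pair of seat edges (so the leg's bounding box is flush with the corner).

B is a spool: two coaxial disc flanges of radius 141 mm and thickness 24 mm, joined by a core cylinder of radius 70 mm and height 271 mm. The lower flange rests on z = 0 and the three cylinders share a vertical axis.

The spool is on top of the stool, centred.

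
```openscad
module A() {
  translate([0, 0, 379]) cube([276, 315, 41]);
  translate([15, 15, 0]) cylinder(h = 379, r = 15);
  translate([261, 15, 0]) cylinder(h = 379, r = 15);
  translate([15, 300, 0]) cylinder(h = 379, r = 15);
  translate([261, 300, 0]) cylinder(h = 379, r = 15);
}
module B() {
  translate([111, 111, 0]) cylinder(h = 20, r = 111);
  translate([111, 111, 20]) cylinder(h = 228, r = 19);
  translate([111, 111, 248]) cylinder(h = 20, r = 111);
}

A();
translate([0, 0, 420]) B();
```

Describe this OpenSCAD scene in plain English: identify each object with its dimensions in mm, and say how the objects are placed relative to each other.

A is a four-legged stool. The seat is a 276×315×41 mm slab whose top surface is at z = 420 mm; four round legs, each 30 mm in diameter, run from the floor (z = 0) to the underside of the seat, each leg's axis is inset half a diameter from the nearest pair of seat edges (so the leg's bounding box is flush with the corner).

B is a spool: two coaxial disc flanges of radius 111 mm and thickness 20 mm, joined by a core cylinder of radius 19 mm and height 228 mm. The lower flange rests on z = 0 and the three cylinders share a vertical axis.

The spool is on top of the stool.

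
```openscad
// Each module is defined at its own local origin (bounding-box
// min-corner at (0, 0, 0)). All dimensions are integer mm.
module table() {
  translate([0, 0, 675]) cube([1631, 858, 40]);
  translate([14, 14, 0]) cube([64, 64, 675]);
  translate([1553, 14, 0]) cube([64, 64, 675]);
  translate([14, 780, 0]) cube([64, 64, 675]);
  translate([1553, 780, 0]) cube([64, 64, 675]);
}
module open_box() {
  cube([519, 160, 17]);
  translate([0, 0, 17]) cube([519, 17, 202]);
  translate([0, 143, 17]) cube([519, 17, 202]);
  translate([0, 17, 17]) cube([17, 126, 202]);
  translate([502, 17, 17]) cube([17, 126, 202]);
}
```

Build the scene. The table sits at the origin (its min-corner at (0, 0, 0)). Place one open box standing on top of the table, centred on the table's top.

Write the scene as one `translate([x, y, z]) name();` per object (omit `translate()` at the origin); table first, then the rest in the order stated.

table();
translate([556, 349, 715]) open_box();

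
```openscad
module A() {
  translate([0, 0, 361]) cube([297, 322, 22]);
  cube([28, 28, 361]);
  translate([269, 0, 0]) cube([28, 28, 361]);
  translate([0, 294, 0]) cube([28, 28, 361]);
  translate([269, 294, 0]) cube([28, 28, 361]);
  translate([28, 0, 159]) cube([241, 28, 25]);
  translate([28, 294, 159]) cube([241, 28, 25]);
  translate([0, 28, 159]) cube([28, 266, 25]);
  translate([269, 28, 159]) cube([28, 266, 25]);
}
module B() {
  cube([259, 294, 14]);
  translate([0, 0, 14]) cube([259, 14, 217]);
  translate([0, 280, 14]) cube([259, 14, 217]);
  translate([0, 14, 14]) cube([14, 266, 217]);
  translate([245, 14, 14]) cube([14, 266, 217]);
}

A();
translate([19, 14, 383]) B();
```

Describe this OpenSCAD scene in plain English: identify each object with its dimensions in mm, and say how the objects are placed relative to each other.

A is a four-legged stool. The seat is 297×322 mm, 22 mm thick, top at z = 383 mm. It stands on four square legs, each 28×28 mm in cross-section, from z = 0 to the seat underside, each flush with a corner of the seat. Four stretchers, 28 mm wide and 25 mm tall, connect adjacent legs with their undersides at z = 159 mm, each running between the inner faces of the legs it joins and aligned with the legs' outer faces on the other axis.

B is an open-topped rectangular box: outside dimensions 259×294×231 mm, with a uniform wall and base thickness of 14 mm. The base is a full 259×294 slab on the floor; four walls sit on top of the base. The front and back walls (the −y and +y sides) span the full width; the two side walls fit between them.

The open box is on top of the stool, centred.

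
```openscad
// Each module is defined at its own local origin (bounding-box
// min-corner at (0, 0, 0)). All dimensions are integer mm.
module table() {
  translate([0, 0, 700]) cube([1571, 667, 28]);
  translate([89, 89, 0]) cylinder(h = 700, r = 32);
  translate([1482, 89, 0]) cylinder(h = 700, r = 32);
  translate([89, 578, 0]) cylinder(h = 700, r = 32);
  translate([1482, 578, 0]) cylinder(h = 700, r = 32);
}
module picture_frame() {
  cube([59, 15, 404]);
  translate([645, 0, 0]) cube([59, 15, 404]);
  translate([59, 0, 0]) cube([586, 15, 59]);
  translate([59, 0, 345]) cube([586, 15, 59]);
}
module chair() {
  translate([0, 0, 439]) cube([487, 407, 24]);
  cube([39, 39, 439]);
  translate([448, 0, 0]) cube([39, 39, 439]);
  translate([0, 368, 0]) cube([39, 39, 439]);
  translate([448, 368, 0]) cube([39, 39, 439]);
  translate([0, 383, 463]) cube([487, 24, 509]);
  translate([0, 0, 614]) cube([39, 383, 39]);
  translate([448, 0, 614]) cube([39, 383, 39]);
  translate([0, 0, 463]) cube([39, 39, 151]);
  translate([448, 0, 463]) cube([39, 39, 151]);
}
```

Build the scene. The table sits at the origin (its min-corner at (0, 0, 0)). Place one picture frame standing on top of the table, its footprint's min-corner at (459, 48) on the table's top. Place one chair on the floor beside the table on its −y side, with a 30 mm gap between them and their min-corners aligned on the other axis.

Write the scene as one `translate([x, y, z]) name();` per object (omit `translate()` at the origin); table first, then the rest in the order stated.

table();
translate([459, 48, 728]) picture_frame();
translate([0, -437, 0]) chair();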